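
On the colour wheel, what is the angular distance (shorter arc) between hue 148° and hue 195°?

47°

|148 − 195| = 47.
47 ≤ 180, so the shorter arc is 47°.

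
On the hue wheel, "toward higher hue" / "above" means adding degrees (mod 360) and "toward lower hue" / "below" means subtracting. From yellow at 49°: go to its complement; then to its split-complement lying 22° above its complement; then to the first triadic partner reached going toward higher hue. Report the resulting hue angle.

complement +180°: 49 + 180 = 229°
split-comp 22° ↑ +202°: 229 + 202 = 431 → 431 − 360 = 71°
triadic ↑ +120°: 71 + 120 = 191°

191°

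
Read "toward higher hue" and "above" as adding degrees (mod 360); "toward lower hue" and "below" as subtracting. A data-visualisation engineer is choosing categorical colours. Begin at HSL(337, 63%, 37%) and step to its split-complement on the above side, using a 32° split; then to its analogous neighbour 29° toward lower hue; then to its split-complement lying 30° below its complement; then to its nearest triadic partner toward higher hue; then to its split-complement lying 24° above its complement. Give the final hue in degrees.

split-comp 32° ↑ +212°: 337 + 212 = 549 → 549 − 360 = 189°
analog 29° ↓ −29°: 189 − 29 = 160°
split-comp 30° ↓ +150°: 160 + 150 = 310°
triadic ↑ +120°: 310 + 120 = 430 → 430 − 360 = 70°
split-comp 24° ↑ +204°: 70 + 204 = 274°

274°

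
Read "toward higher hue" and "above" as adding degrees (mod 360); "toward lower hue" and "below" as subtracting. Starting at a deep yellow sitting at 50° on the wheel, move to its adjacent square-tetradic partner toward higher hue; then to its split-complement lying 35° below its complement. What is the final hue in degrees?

50 + 90 = 140°   (square ↑)
140 + 145 = 285°   (split-comp 35° ↓)

285°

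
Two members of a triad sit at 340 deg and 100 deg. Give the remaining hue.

A triad spaces three hues 120° apart.
The full set is {100°, 220°, 340°}.

220°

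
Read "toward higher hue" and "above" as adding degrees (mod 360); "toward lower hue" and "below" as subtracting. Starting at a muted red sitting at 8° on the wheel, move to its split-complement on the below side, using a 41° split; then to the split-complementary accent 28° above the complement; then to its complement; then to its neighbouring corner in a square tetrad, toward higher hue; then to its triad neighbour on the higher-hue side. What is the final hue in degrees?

8 + 139 = 147°   (split-comp 41° ↓)
147 + 208 = 355°   (split-comp 28° ↑)
355 + 180 = 535 → 535 − 360 = 175°   (complement)
175 + 90 = 265°   (square ↑)
265 + 120 = 385 → 385 − 360 = 25°   (triadic ↑)

25°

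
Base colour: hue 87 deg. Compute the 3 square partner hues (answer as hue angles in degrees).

177°, 267° and 357°

A square tetradic scheme places four hues every 90°.
87 + 90 = 177°
87 + 180 = 267°
87 + 270 = 357°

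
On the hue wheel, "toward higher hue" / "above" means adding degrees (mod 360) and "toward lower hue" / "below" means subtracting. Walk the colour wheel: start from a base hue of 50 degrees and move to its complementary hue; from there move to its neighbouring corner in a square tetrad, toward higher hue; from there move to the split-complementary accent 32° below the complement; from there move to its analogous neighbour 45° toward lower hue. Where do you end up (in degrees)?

complement +180°: 50 + 180 = 230°
square ↑ +90°: 230 + 90 = 320°
split-comp 32° ↓ +148°: 320 + 148 = 468 → 468 − 360 = 108°
analog 45° ↓ −45°: 108 − 45 = 63°

63°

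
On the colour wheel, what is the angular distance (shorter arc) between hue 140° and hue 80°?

|140 − 80| = 60.
60 ≤ 180, so the shorter arc is 60°.

60°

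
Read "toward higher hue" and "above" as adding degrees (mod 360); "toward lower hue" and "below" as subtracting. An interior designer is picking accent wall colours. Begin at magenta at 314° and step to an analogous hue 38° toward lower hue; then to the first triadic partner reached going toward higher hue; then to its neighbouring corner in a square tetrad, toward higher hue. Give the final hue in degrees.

314 − 38 = 276°   (analog 38° ↓)
276 + 120 = 396 → 396 − 360 = 36°   (triadic ↑)
36 + 90 = 126°   (square ↑)

126°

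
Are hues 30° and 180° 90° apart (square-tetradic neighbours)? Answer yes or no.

no

Angular distance: |30 − 180| = 150 = 150°.
90° apart (square-tetradic neighbours) requires 90°.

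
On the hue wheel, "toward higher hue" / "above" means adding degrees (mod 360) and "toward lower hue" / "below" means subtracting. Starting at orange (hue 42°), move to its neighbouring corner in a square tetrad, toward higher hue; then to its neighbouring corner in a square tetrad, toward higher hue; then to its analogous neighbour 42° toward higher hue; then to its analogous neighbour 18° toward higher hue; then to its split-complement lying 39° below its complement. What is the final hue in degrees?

42 + 90 = 132°   (square ↑)
132 + 90 = 222°   (square ↑)
222 + 42 = 264°   (analog 42° ↑)
264 + 18 = 282°   (analog 18° ↑)
282 + 141 = 423 → 423 − 360 = 63°   (split-comp 39° ↓)

63°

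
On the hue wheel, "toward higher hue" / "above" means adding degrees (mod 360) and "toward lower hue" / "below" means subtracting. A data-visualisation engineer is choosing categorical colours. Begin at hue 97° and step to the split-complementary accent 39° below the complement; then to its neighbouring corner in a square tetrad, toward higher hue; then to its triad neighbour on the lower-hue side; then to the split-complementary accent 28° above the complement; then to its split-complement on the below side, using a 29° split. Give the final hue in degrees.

split-comp 39° ↓ +141°: 97 + 141 = 238°
square ↑ +90°: 238 + 90 = 328°
triadic ↓ −120°: 328 − 120 = 208°
split-comp 28° ↑ +208°: 208 + 208 = 416 → 416 − 360 = 56°
split-comp 29° ↓ +151°: 56 + 151 = 207°

207°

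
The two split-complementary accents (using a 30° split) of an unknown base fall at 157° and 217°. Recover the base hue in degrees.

The accents sit 30° either side of the complement, so the complement is their short-arc midpoint on the wheel.
Short-arc midpoint of 157° and 217°: 187°.
Base is 180° from the complement: 187 − 180 = 7°

7°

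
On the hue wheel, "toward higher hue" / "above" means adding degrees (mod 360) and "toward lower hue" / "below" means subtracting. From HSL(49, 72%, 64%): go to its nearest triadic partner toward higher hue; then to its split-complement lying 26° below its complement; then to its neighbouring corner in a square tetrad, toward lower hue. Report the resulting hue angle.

233°

triadic ↑ +120°: 49 + 120 = 169°
split-comp 26° ↓ +154°: 169 + 154 = 323°
square ↓ −90°: 323 − 90 = 233°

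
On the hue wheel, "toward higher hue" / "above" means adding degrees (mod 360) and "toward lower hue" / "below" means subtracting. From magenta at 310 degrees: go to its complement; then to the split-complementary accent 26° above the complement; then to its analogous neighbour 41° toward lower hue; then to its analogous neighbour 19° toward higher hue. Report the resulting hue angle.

314°

310 + 180 = 490 → 490 − 360 = 130°   (complement)
130 + 206 = 336°   (split-comp 26° ↑)
336 − 41 = 295°   (analog 41° ↓)
295 + 19 = 314°   (analog 19° ↑)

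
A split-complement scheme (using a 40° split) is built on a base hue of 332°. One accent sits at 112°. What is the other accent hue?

192°

Split-complementary hues sit 40° either side of the complement.
Complement of the base 332°: 332 + 180 = 512 → 512 − 360 = 152°
The given accent 112° is 40° one side of 152°; the other accent sits 40° the other side: 152 + 40 = 192°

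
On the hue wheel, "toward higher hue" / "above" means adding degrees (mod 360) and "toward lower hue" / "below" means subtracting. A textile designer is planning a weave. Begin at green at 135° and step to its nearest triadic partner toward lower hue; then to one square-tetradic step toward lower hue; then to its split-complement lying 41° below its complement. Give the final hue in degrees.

64°

135 − 120 = 15°   (triadic ↓)
15 − 90 = -75 → -75 + 360 = 285°   (square ↓)
285 + 139 = 424 → 424 − 360 = 64°   (split-comp 41° ↓)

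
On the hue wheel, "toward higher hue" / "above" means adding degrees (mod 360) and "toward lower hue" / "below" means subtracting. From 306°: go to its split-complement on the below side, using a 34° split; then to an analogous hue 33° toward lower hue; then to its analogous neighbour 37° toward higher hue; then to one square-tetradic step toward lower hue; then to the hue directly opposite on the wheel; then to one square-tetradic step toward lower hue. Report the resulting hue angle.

96°

split-comp 34° ↓ +146°: 306 + 146 = 452 → 452 − 360 = 92°
analog 33° ↓ −33°: 92 − 33 = 59°
analog 37° ↑ +37°: 59 + 37 = 96°
square ↓ −90°: 96 − 90 = 6°
complement +180°: 6 + 180 = 186°
square ↓ −90°: 186 − 90 = 96°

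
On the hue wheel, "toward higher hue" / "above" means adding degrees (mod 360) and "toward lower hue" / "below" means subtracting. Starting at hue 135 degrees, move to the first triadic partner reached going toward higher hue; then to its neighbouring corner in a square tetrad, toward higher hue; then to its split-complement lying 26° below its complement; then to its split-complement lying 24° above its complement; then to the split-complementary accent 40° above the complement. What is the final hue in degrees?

203°

135 + 120 = 255°   (triadic ↑)
255 + 90 = 345°   (square ↑)
345 + 154 = 499 → 499 − 360 = 139°   (split-comp 26° ↓)
139 + 204 = 343°   (split-comp 24° ↑)
343 + 220 = 563 → 563 − 360 = 203°   (split-comp 40° ↑)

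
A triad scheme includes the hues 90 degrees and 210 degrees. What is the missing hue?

330°

A triad places three hues 120° apart.
The full set through 90° is {90°, 210°, 330°}.
Given {90°, 210°}, the missing hue is 330°.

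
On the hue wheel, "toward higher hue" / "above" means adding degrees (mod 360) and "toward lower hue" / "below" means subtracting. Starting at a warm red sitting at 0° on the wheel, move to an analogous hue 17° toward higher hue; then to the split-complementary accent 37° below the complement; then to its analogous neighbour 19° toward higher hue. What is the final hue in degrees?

+17° (analog 17° ↑): 0 + 17 = 17°
+143° (split-comp 37° ↓): 17 + 143 = 160°
+19° (analog 19° ↑): 160 + 19 = 179°

179°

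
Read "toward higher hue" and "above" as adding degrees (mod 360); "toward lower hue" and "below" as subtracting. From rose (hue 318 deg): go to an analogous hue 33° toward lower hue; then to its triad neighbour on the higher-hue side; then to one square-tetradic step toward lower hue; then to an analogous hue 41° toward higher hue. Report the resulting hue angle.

analog 33° ↓ −33°: 318 − 33 = 285°
triadic ↑ +120°: 285 + 120 = 405 → 405 − 360 = 45°
square ↓ −90°: 45 − 90 = -45 → -45 + 360 = 315°
analog 41° ↑ +41°: 315 + 41 = 356°

356°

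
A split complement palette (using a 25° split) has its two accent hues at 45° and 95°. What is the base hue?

The accents sit 25° either side of the complement, so the complement is their short-arc midpoint on the wheel.
Short-arc midpoint of 45° and 95°: 70°.
Base is 180° from the complement: 70 − 180 = -110 → -110 + 360 = 250°

250°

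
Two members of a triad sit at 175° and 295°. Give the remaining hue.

55°

A triad spaces three hues 120° apart.
The full set is {55°, 175°, 295°}.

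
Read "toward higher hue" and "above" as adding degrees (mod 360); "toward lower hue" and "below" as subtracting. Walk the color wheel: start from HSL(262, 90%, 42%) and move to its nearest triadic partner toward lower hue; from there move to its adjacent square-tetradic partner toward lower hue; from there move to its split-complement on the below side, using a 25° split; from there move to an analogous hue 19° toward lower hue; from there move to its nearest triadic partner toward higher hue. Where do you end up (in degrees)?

triadic ↓ −120°: 262 − 120 = 142°
square ↓ −90°: 142 − 90 = 52°
split-comp 25° ↓ +155°: 52 + 155 = 207°
analog 19° ↓ −19°: 207 − 19 = 188°
triadic ↑ +120°: 188 + 120 = 308°

308°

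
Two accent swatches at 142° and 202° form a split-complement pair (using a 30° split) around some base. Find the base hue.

352°

The accents sit 30° either side of the complement, so the complement is their short-arc midpoint on the wheel.
Short-arc midpoint of 142° and 202°: 172°.
Base is 180° from the complement: 172 − 180 = -8 → -8 + 360 = 352°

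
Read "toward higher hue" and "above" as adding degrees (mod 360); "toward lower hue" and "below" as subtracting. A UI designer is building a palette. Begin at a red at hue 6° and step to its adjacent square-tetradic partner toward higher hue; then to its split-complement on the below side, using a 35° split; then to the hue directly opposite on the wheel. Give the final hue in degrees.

61°

square ↑ +90°: 6 + 90 = 96°
split-comp 35° ↓ +145°: 96 + 145 = 241°
complement +180°: 241 + 180 = 421 → 421 − 360 = 61°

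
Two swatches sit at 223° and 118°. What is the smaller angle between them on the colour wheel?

105°

|223 − 118| = 105.
105 ≤ 180, so the shorter arc is 105°.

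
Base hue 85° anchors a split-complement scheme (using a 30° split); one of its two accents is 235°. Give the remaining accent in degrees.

Split-complementary hues sit 30° either side of the complement.
Complement of the base 85°: 85 + 180 = 265°
The given accent 235° is 30° one side of 265°; the other accent sits 30° the other side: 265 + 30 = 295°

295°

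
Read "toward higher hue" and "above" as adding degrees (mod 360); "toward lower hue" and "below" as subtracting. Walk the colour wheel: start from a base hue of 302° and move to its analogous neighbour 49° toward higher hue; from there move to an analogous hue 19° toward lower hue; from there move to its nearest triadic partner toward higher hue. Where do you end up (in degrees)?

analog 49° ↑ +49°: 302 + 49 = 351°
analog 19° ↓ −19°: 351 − 19 = 332°
triadic ↑ +120°: 332 + 120 = 452 → 452 − 360 = 92°

92°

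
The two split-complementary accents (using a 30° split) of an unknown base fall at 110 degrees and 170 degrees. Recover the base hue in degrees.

320°

The accents sit 30° either side of the complement, so the complement is their short-arc midpoint on the wheel.
Short-arc midpoint of 110° and 170°: 140°.
Base is 180° from the complement: 140 − 180 = -40 → -40 + 360 = 320°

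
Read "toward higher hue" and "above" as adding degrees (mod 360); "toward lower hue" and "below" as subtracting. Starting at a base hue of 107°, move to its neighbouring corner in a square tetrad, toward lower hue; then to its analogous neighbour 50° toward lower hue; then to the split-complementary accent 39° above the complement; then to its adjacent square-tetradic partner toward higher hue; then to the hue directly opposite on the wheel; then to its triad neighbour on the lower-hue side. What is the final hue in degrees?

336°

−90° (square ↓): 107 − 90 = 17°
−50° (analog 50° ↓): 17 − 50 = -33 → -33 + 360 = 327°
+219° (split-comp 39° ↑): 327 + 219 = 546 → 546 − 360 = 186°
+90° (square ↑): 186 + 90 = 276°
+180° (complement): 276 + 180 = 456 → 456 − 360 = 96°
−120° (triadic ↓): 96 − 120 = -24 → -24 + 360 = 336°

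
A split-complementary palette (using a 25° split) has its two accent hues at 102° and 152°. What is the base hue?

The accents sit 25° either side of the complement, so the complement is their short-arc midpoint on the wheel.
Short-arc midpoint of 102° and 152°: 127°.
Base is 180° from the complement: 127 − 180 = -53 → -53 + 360 = 307°

307°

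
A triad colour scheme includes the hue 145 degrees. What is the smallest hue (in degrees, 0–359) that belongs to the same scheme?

A triad places three hues 120° apart.
The full set through 145° is {25°, 145°, 265°}.

25°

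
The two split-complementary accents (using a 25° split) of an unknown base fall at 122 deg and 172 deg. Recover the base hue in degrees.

The accents sit 25° either side of the complement, so the complement is their short-arc midpoint on the wheel.
Short-arc midpoint of 122° and 172°: 147°.
Base is 180° from the complement: 147 − 180 = -33 → -33 + 360 = 327°

327°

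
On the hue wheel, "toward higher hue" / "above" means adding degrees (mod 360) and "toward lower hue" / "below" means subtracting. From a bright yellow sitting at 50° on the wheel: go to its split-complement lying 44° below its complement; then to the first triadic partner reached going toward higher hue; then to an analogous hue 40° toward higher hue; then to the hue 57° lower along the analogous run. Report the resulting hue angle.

289°

+136° (split-comp 44° ↓): 50 + 136 = 186°
+120° (triadic ↑): 186 + 120 = 306°
+40° (analog 40° ↑): 306 + 40 = 346°
−57° (analog 57° ↓): 346 − 57 = 289°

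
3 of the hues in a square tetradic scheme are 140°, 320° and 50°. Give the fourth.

A square tetradic scheme places four hues every 90°.
The full set through 50° is {50°, 140°, 230°, 320°}.
Given {50°, 140°, 320°}, the missing hue is 230°.

230°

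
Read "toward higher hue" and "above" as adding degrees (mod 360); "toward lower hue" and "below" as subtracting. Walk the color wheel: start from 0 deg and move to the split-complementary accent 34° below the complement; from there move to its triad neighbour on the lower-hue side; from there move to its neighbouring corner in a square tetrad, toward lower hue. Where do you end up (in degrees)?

296°

+146° (split-comp 34° ↓): 0 + 146 = 146°
−120° (triadic ↓): 146 − 120 = 26°
−90° (square ↓): 26 − 90 = -64 → -64 + 360 = 296°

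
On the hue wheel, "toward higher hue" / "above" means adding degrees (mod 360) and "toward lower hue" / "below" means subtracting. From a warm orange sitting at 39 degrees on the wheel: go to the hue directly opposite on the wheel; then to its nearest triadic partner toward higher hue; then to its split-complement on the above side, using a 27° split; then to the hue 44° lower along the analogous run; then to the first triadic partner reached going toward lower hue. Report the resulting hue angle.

complement +180°: 39 + 180 = 219°
triadic ↑ +120°: 219 + 120 = 339°
split-comp 27° ↑ +207°: 339 + 207 = 546 → 546 − 360 = 186°
analog 44° ↓ −44°: 186 − 44 = 142°
triadic ↓ −120°: 142 − 120 = 22°

22°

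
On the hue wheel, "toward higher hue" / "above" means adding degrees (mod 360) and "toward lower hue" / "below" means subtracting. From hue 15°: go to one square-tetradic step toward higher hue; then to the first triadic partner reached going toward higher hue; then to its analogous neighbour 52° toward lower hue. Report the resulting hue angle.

173°

square ↑ +90°: 15 + 90 = 105°
triadic ↑ +120°: 105 + 120 = 225°
analog 52° ↓ −52°: 225 − 52 = 173°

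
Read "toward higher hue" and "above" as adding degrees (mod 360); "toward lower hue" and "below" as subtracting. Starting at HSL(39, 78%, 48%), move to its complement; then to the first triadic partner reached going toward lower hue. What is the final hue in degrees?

+180° (complement): 39 + 180 = 219°
−120° (triadic ↓): 219 − 120 = 99°

99°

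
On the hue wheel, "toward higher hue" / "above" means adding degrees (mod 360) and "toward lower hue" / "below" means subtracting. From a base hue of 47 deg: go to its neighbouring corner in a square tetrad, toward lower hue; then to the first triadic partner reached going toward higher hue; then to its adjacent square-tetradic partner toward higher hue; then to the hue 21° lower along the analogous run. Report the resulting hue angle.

−90° (square ↓): 47 − 90 = -43 → -43 + 360 = 317°
+120° (triadic ↑): 317 + 120 = 437 → 437 − 360 = 77°
+90° (square ↑): 77 + 90 = 167°
−21° (analog 21° ↓): 167 − 21 = 146°

146°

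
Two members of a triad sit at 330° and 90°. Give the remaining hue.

210°

A triad spaces three hues 120° apart.
The full set is {90°, 210°, 330°}.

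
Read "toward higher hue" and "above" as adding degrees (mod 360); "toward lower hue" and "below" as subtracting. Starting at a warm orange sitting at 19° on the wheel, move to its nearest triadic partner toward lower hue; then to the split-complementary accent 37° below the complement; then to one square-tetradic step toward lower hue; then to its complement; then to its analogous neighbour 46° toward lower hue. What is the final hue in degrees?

86°

triadic ↓ −120°: 19 − 120 = -101 → -101 + 360 = 259°
split-comp 37° ↓ +143°: 259 + 143 = 402 → 402 − 360 = 42°
square ↓ −90°: 42 − 90 = -48 → -48 + 360 = 312°
complement +180°: 312 + 180 = 492 → 492 − 360 = 132°
analog 46° ↓ −46°: 132 − 46 = 86°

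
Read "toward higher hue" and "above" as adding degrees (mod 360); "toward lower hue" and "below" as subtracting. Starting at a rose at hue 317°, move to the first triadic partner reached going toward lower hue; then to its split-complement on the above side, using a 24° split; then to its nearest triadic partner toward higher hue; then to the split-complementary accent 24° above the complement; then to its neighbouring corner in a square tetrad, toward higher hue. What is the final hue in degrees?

317 − 120 = 197°   (triadic ↓)
197 + 204 = 401 → 401 − 360 = 41°   (split-comp 24° ↑)
41 + 120 = 161°   (triadic ↑)
161 + 204 = 365 → 365 − 360 = 5°   (split-comp 24° ↑)
5 + 90 = 95°   (square ↑)

95°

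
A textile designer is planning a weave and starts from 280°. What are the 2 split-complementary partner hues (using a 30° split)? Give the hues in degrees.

70° and 130°

Split-complementary hues sit 30° either side of the complement.
Complement of 280°: 280 + 180 = 460 → 460 − 360 = 100°
100 − 30 = 70°
100 + 30 = 130°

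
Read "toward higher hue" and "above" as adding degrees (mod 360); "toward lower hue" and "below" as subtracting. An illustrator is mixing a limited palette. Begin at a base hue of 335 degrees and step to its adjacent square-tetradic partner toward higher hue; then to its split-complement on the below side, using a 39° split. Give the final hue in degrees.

+90° (square ↑): 335 + 90 = 425 → 425 − 360 = 65°
+141° (split-comp 39° ↓): 65 + 141 = 206°

206°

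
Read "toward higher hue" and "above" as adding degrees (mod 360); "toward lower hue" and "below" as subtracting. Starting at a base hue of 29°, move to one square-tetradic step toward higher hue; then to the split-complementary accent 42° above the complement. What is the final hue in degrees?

29 + 90 = 119°   (square ↑)
119 + 222 = 341°   (split-comp 42° ↑)

341°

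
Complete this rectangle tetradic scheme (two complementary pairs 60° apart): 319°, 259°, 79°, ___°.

A rectangular tetradic uses two complementary pairs 60° apart: offsets 0°, 60°, 180°, 240°.
Among {79°, 259°, 319°}, 79° and 259° are a 180° pair.
The remaining hue 319° needs its own complement: 319 + 180 = 499 → 499 − 360 = 139°

139°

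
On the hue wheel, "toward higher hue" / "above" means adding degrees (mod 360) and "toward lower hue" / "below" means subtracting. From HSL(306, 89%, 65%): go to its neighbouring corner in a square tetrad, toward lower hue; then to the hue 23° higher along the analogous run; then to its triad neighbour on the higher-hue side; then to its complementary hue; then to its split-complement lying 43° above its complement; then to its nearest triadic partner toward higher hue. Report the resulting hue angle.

306 − 90 = 216°   (square ↓)
216 + 23 = 239°   (analog 23° ↑)
239 + 120 = 359°   (triadic ↑)
359 + 180 = 539 → 539 − 360 = 179°   (complement)
179 + 223 = 402 → 402 − 360 = 42°   (split-comp 43° ↑)
42 + 120 = 162°   (triadic ↑)

162°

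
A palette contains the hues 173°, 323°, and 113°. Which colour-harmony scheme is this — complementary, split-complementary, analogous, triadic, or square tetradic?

split-complementary

Sort the hues: 113°, 173°, 323°.
Successive gaps around the wheel: 60°, 150°, 150°.
Two 150° gaps and one 60° gap — a base hue opposite a pair of accents 30° either side of its complement — is the split-complementary pattern.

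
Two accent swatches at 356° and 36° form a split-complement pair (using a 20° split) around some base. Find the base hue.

196°

The accents sit 20° either side of the complement, so the complement is their short-arc midpoint on the wheel.
Short-arc midpoint of 356° and 36°: 16°.
Base is 180° from the complement: 16 − 180 = -164 → -164 + 360 = 196°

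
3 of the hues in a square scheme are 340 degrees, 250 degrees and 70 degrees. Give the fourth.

A square tetradic scheme places four hues every 90°.
The full set through 70° is {70°, 160°, 250°, 340°}.
Given {70°, 250°, 340°}, the missing hue is 160°.

160°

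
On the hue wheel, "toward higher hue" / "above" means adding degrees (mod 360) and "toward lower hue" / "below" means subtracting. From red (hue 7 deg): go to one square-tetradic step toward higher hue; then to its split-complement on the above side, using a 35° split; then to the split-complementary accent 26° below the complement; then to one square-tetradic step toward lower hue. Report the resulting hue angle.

7 + 90 = 97°   (square ↑)
97 + 215 = 312°   (split-comp 35° ↑)
312 + 154 = 466 → 466 − 360 = 106°   (split-comp 26° ↓)
106 − 90 = 16°   (square ↓)

16°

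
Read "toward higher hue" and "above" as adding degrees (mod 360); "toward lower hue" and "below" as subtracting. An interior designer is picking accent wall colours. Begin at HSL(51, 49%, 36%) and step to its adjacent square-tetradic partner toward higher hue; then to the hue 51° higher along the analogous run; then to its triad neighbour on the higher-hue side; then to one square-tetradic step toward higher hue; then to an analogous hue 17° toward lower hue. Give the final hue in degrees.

square ↑ +90°: 51 + 90 = 141°
analog 51° ↑ +51°: 141 + 51 = 192°
triadic ↑ +120°: 192 + 120 = 312°
square ↑ +90°: 312 + 90 = 402 → 402 − 360 = 42°
analog 17° ↓ −17°: 42 − 17 = 25°

25°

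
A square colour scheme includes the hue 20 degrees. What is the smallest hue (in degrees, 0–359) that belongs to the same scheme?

A square tetradic scheme places four hues every 90°.
The full set through 20° is {20°, 110°, 200°, 290°}.

20°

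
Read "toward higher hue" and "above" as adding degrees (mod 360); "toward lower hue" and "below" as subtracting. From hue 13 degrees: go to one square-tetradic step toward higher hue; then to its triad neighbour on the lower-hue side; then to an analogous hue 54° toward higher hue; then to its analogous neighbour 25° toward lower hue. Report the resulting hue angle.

+90° (square ↑): 13 + 90 = 103°
−120° (triadic ↓): 103 − 120 = -17 → -17 + 360 = 343°
+54° (analog 54° ↑): 343 + 54 = 397 → 397 − 360 = 37°
−25° (analog 25° ↓): 37 − 25 = 12°

12°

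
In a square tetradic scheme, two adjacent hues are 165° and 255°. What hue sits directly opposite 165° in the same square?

345°

A square tetradic scheme places four hues 90° apart; opposite corners are 180° apart.
165 + 180 = 345°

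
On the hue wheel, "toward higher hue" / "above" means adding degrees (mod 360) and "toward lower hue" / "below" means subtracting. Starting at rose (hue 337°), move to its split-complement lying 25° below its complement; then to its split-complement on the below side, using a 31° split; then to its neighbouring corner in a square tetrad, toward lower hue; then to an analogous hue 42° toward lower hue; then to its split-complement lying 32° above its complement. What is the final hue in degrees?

1°

+155° (split-comp 25° ↓): 337 + 155 = 492 → 492 − 360 = 132°
+149° (split-comp 31° ↓): 132 + 149 = 281°
−90° (square ↓): 281 − 90 = 191°
−42° (analog 42° ↓): 191 − 42 = 149°
+212° (split-comp 32° ↑): 149 + 212 = 361 → 361 − 360 = 1°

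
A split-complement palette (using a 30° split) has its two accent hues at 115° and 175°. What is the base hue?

325°

The accents sit 30° either side of the complement, so the complement is their short-arc midpoint on the wheel.
Short-arc midpoint of 115° and 175°: 145°.
Base is 180° from the complement: 145 − 180 = -35 → -35 + 360 = 325°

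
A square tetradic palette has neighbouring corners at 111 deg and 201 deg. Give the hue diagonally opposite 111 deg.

291°

A square tetradic scheme places four hues 90° apart; opposite corners are 180° apart.
111 + 180 = 291°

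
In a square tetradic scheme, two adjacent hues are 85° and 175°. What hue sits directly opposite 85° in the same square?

A square tetradic scheme places four hues 90° apart; opposite corners are 180° apart.
85 + 180 = 265°

265°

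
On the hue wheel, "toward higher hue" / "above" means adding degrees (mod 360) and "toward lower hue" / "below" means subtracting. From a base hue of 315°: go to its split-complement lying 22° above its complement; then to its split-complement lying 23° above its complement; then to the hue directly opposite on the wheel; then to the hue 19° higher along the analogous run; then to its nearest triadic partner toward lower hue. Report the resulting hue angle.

315 + 202 = 517 → 517 − 360 = 157°   (split-comp 22° ↑)
157 + 203 = 360 → 360 − 360 = 0°   (split-comp 23° ↑)
0 + 180 = 180°   (complement)
180 + 19 = 199°   (analog 19° ↑)
199 − 120 = 79°   (triadic ↓)

79°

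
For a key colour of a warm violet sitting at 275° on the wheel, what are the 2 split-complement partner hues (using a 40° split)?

55° and 135°

Split-complementary hues sit 40° either side of the complement.
Complement of 275°: 275 + 180 = 455 → 455 − 360 = 95°
95 − 40 = 55°
95 + 40 = 135°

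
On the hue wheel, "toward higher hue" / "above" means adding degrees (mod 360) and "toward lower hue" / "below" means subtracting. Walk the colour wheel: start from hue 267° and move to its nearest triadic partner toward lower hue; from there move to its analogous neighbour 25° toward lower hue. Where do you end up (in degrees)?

122°

267 − 120 = 147°   (triadic ↓)
147 − 25 = 122°   (analog 25° ↓)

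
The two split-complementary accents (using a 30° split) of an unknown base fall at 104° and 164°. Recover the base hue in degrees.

The accents sit 30° either side of the complement, so the complement is their short-arc midpoint on the wheel.
Short-arc midpoint of 104° and 164°: 134°.
Base is 180° from the complement: 134 − 180 = -46 → -46 + 360 = 314°

314°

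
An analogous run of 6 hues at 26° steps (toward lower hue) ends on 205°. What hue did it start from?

5 steps of 26° (toward lower hue) give a net shift of −130°.
Start = end − shift: 205 + 130 = 335°

335°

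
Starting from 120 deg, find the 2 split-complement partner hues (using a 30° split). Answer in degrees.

270° and 330°

Split-complementary hues sit 30° either side of the complement.
Complement of 120 deg: 120 + 180 = 300°
300 − 30 = 270°
300 + 30 = 330°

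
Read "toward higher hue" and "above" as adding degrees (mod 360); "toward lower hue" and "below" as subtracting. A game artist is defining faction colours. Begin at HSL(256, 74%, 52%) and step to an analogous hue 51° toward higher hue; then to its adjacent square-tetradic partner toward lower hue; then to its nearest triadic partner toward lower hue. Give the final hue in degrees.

analog 51° ↑ +51°: 256 + 51 = 307°
square ↓ −90°: 307 − 90 = 217°
triadic ↓ −120°: 217 − 120 = 97°

97°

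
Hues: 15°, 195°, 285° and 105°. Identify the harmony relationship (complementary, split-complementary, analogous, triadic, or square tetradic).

Sort the hues: 15°, 105°, 195°, 285°.
Successive gaps around the wheel: 90°, 90°, 90°, 90°.
Four hues every 90° form a square tetradic scheme.

square tetradic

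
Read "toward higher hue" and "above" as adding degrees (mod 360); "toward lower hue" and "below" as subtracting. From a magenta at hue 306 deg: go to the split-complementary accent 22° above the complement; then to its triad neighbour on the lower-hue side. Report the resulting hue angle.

28°

+202° (split-comp 22° ↑): 306 + 202 = 508 → 508 − 360 = 148°
−120° (triadic ↓): 148 − 120 = 28°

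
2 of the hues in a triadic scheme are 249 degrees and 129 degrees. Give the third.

9°

A triad places three hues 120° apart.
The full set through 129° is {9°, 129°, 249°}.
Given {129°, 249°}, the missing hue is 9°.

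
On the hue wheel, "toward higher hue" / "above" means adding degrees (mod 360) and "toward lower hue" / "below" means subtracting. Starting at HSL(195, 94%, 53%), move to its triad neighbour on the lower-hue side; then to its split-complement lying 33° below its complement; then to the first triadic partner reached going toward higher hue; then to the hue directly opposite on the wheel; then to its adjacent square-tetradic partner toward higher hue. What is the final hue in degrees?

252°

195 − 120 = 75°   (triadic ↓)
75 + 147 = 222°   (split-comp 33° ↓)
222 + 120 = 342°   (triadic ↑)
342 + 180 = 522 → 522 − 360 = 162°   (complement)
162 + 90 = 252°   (square ↑)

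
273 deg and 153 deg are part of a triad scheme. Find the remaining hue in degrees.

A triad places three hues 120° apart.
The full set through 153° is {33°, 153°, 273°}.
Given {153°, 273°}, the missing hue is 33°.

33°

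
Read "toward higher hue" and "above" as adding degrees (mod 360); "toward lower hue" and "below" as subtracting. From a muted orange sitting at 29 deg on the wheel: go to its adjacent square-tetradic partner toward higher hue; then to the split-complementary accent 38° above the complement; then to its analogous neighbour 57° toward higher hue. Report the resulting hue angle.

29 + 90 = 119°   (square ↑)
119 + 218 = 337°   (split-comp 38° ↑)
337 + 57 = 394 → 394 − 360 = 34°   (analog 57° ↑)

34°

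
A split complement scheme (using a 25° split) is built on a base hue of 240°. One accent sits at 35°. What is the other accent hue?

85°

Split-complementary hues sit 25° either side of the complement.
Complement of the base 240°: 240 + 180 = 420 → 420 − 360 = 60°
The given accent 35° is 25° one side of 60°; the other accent sits 25° the other side: 60 + 25 = 85°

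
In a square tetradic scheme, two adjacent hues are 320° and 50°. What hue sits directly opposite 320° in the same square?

140°

A square tetradic scheme places four hues 90° apart; opposite corners are 180° apart.
320 + 180 = 500 → 500 − 360 = 140°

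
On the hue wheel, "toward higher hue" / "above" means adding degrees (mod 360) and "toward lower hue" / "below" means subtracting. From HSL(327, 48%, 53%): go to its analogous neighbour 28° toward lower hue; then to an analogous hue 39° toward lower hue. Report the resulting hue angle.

analog 28° ↓ −28°: 327 − 28 = 299°
analog 39° ↓ −39°: 299 − 39 = 260°

260°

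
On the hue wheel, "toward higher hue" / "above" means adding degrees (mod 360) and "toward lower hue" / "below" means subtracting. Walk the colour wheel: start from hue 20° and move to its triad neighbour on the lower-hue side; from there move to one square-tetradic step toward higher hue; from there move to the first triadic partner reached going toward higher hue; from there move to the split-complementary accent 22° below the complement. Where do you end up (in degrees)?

20 − 120 = -100 → -100 + 360 = 260°   (triadic ↓)
260 + 90 = 350°   (square ↑)
350 + 120 = 470 → 470 − 360 = 110°   (triadic ↑)
110 + 158 = 268°   (split-comp 22° ↓)

268°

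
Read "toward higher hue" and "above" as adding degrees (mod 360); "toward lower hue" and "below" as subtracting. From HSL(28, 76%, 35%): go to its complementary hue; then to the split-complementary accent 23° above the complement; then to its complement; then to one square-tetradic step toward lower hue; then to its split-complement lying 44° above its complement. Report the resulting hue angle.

5°

+180° (complement): 28 + 180 = 208°
+203° (split-comp 23° ↑): 208 + 203 = 411 → 411 − 360 = 51°
+180° (complement): 51 + 180 = 231°
−90° (square ↓): 231 − 90 = 141°
+224° (split-comp 44° ↑): 141 + 224 = 365 → 365 − 360 = 5°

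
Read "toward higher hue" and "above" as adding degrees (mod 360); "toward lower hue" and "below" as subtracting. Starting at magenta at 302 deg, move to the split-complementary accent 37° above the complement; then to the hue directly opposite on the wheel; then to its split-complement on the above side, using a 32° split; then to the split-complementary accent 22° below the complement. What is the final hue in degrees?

349°

302 + 217 = 519 → 519 − 360 = 159°   (split-comp 37° ↑)
159 + 180 = 339°   (complement)
339 + 212 = 551 → 551 − 360 = 191°   (split-comp 32° ↑)
191 + 158 = 349°   (split-comp 22° ↓)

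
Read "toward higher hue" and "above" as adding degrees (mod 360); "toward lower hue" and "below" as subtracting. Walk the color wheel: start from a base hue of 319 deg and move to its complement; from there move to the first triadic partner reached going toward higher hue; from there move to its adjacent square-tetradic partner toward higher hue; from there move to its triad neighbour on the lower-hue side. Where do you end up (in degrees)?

229°

+180° (complement): 319 + 180 = 499 → 499 − 360 = 139°
+120° (triadic ↑): 139 + 120 = 259°
+90° (square ↑): 259 + 90 = 349°
−120° (triadic ↓): 349 − 120 = 229°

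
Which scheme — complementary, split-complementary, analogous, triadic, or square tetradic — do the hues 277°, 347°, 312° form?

Sort the hues: 277°, 312°, 347°.
Successive gaps around the wheel: 35°, 35°, 290°.
A run of hues at equal small steps (35°) with one large closing gap is an analogous group.

analogous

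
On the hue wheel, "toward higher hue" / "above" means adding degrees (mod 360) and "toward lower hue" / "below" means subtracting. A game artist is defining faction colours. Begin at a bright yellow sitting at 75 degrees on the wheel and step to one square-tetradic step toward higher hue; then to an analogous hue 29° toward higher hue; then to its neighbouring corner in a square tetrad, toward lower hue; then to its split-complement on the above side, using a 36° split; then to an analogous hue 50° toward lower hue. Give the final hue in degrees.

+90° (square ↑): 75 + 90 = 165°
+29° (analog 29° ↑): 165 + 29 = 194°
−90° (square ↓): 194 − 90 = 104°
+216° (split-comp 36° ↑): 104 + 216 = 320°
−50° (analog 50° ↓): 320 − 50 = 270°

270°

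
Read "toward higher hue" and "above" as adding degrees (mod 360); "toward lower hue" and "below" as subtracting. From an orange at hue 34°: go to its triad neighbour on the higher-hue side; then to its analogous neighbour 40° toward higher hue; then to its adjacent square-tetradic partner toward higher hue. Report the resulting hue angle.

284°

34 + 120 = 154°   (triadic ↑)
154 + 40 = 194°   (analog 40° ↑)
194 + 90 = 284°   (square ↑)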